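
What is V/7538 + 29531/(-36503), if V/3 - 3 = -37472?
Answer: -4325797399/275159614 ≈ -15.721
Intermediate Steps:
V = -112407 (V = 9 + 3*(-37472) = 9 - 112416 = -112407)
V/7538 + 29531/(-36503) = -112407/7538 + 29531/(-36503) = -112407*1/7538 + 29531*(-1/36503) = -112407/7538 - 29531/36503 = -4325797399/275159614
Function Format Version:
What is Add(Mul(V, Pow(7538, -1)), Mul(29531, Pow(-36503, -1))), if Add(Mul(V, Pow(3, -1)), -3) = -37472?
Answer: Rational(-4325797399, 275159614) ≈ -15.721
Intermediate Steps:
V = -112407 (V = Add(9, Mul(3, -37472)) = Add(9, -112416) = -112407)
Add(Mul(V, Pow(7538, -1)), Mul(29531, Pow(-36503, -1))) = Add(Mul(-112407, Pow(7538, -1)), Mul(29531, Pow(-36503, -1))) = Add(Mul(-112407, Rational(1, 7538)), Mul(29531, Rational(-1, 36503))) = Add(Rational(-112407, 7538), Rational(-29531, 36503)) = Rational(-4325797399, 275159614)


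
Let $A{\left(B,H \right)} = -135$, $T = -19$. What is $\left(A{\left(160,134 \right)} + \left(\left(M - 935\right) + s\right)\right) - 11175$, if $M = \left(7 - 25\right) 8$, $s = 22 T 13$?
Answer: $-17823$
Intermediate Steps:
$s = -5434$ ($s = 22 \left(-19\right) 13 = \left(-418\right) 13 = -5434$)
$M = -144$ ($M = \left(-18\right) 8 = -144$)
$\left(A{\left(160,134 \right)} + \left(\left(M - 935\right) + s\right)\right) - 11175 = \left(-135 - 6513\right) - 11175 = -6648 - 11175 = -17823$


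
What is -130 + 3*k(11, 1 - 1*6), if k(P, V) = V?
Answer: -145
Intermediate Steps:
-130 + 3*k(11, 1 - 1*6) = -130 + 3*(1 - 1*6) = -130 + 3*(1 - 6) = -130 + 3*(-5) = -130 - 15 = -145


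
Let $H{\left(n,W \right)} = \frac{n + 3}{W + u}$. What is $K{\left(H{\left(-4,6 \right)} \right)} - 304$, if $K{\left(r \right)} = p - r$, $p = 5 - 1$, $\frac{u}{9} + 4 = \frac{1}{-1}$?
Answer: $- \frac{11701}{39} \approx -300.03$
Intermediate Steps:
$u = -45$ ($u = -36 + \frac{9}{-1} = -36 + 9 \left(-1\right) = -36 - 9 = -45$)
$p = 4$ ($p = 5 - 1 = 4$)
$H{\left(n,W \right)} = \frac{3 + n}{-45 + W}$ ($H{\left(n,W \right)} = \frac{n + 3}{W - 45} = \frac{3 + n}{-45 + W}$)
$K{\left(r \right)} = 4 - r$
$K{\left(H{\left(-4,6 \right)} \right)} - 304 = \left(4 - \frac{3 - 4}{-45 + 6}\right) - 304 = \left(4 - \frac{1}{-39} \left(-1\right)\right) - 304 = \left(4 - \left(- \frac{1}{39}\right) \left(-1\right)\right) - 304 = \left(4 - \frac{1}{39}\right) - 304 = \frac{155}{39} - 304 = - \frac{11701}{39}$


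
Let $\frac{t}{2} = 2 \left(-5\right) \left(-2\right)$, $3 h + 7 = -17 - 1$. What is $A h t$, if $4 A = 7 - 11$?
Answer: $\frac{1000}{3} \approx 333.33$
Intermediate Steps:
$h = - \frac{25}{3}$ ($h = - \frac{7}{3} + \frac{-17 - 1}{3} = - \frac{7}{3} + \frac{1}{3} \left(-18\right) = - \frac{7}{3} - 6 = - \frac{25}{3} \approx -8.3333$)
$A = -1$ ($A = \frac{7 - 11}{4} = \frac{1}{4} \left(-4\right) = -1$)
$t = 40$ ($t = 2 \cdot 2 \left(-5\right) \left(-2\right) = 2 \left(\left(-10\right) \left(-2\right)\right) = 2 \cdot 20 = 40$)
$A h t = \left(-1\right) \left(- \frac{25}{3}\right) 40 = \frac{25}{3} \cdot 40 = \frac{1000}{3}$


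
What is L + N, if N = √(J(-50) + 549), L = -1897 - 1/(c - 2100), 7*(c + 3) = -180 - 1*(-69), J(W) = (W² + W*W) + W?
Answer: -28136297/14832 + 3*√611 ≈ -1822.8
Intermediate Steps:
J(W) = W + 2*W² (J(W) = (W² + W²) + W = 2*W² + W = W + 2*W²)
c = -132/7 (c = -3 + (-180 - 1*(-69))/7 = -3 + (-180 + 69)/7 = -3 + (⅐)*(-111) = -3 - 111/7 = -132/7 ≈ -18.857)
L = -28136297/14832 (L = -1897 - 1/(-132/7 - 2100) = -1897 - 1/(-14832/7) = -1897 - 1*(-7/14832) = -1897 + 7/14832 = -28136297/14832 ≈ -1897.0)
N = 3*√611 (N = √(-50*(1 + 2*(-50)) + 549) = √(-50*(1 - 100) + 549) = √(-50*(-99) + 549) = √(4950 + 549) = √5499 = 3*√611 ≈ 74.155)
L + N = -28136297/14832 + 3*√611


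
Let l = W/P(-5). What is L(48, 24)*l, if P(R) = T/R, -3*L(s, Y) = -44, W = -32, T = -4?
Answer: -1760/3 ≈ -586.67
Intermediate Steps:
L(s, Y) = 44/3 (L(s, Y) = -⅓*(-44) = 44/3)
P(R) = -4/R
l = -40 (l = -32/((-4/(-5))) = -32/((-4*(-⅕))) = -32/⅘ = -32*5/4 = -40)
L(48, 24)*l = (44/3)*(-40) = -1760/3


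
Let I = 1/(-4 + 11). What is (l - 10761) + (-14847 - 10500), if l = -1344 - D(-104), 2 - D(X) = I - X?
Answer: -261449/7 ≈ -37350.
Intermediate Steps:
I = ⅐ (I = 1/7 = ⅐ ≈ 0.14286)
D(X) = 13/7 + X (D(X) = 2 - (⅐ - X) = 2 + (-⅐ + X) = 13/7 + X)
l = -8693/7 (l = -1344 - (13/7 - 104) = -1344 - 1*(-715/7) = -1344 + 715/7 = -8693/7 ≈ -1241.9)
(l - 10761) + (-14847 - 10500) = (-8693/7 - 10761) + (-14847 - 10500) = -84020/7 - 25347 = -261449/7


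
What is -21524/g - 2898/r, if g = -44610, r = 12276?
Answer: 3748579/15212010 ≈ 0.24642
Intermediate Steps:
-21524/g - 2898/r = -21524/(-44610) - 2898/12276 = -21524*(-1/44610) - 2898*1/12276 = 10762/22305 - 161/682 = 3748579/15212010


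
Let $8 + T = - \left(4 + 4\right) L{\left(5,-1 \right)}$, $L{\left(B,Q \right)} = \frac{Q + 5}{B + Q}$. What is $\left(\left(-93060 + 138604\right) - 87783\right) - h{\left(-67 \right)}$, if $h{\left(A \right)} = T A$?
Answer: $-43311$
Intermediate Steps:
$L{\left(B,Q \right)} = \frac{5 + Q}{B + Q}$
$T = -16$ ($T = -8 - \left(4 + 4\right) \frac{5 - 1}{5 - 1} = -8 - 8 \cdot \frac{1}{4} \cdot 4 = -8 - 8 \cdot 1 = -8 - 8 = -16$)
$h{\left(A \right)} = - 16 A$
$\left(\left(-93060 + 138604\right) - 87783\right) - h{\left(-67 \right)} = \left(\left(-93060 + 138604\right) - 87783\right) - \left(-16\right) \left(-67\right) = \left(45544 - 87783\right) - 1072 = -42239 - 1072 = -43311$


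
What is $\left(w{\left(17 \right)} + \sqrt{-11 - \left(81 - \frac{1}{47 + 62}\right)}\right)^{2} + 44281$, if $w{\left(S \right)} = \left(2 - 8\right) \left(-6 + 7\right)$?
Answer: $\frac{4820526}{109} - \frac{12 i \sqrt{1092943}}{109} \approx 44225.0 - 115.09 i$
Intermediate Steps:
$w{\left(S \right)} = -6$ ($w{\left(S \right)} = \left(-6\right) 1 = -6$)
$\left(w{\left(17 \right)} + \sqrt{-11 - \left(81 - \frac{1}{47 + 62}\right)}\right)^{2} + 44281 = \left(-6 + \sqrt{-11 - \left(81 - \frac{1}{47 + 62}\right)}\right)^{2} + 44281 = \left(-6 + \sqrt{-11 - \left(81 - \frac{1}{109}\right)}\right)^{2} + 44281 = \left(-6 + \sqrt{-11 + \left(-81 + \frac{1}{109}\right)}\right)^{2} + 44281 = \left(-6 + \sqrt{-11 - \frac{8828}{109}}\right)^{2} + 44281 = \left(-6 + \sqrt{- \frac{10027}{109}}\right)^{2} + 44281 = \left(-6 + \frac{i \sqrt{1092943}}{109}\right)^{2} + 44281 = 44281 + \left(-6 + \frac{i \sqrt{1092943}}{109}\right)^{2}$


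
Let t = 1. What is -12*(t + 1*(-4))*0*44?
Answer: 0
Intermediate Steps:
-12*(t + 1*(-4))*0*44 = -12*(1 + 1*(-4))*0*44 = -12*(1 - 4)*0*44 = -(-36)*0*44 = -12*0*44 = 0*44 = 0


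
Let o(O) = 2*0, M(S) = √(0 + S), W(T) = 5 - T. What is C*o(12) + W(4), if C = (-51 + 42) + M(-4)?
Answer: 1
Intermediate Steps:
M(S) = √S
C = -9 + 2*I (C = (-51 + 42) + √(-4) = -9 + 2*I ≈ -9.0 + 2.0*I)
o(O) = 0
C*o(12) + W(4) = (-9 + 2*I)*0 + (5 - 1*4) = 0 + (5 - 4) = 0 + 1 = 1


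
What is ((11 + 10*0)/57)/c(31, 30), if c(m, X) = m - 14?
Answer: 11/969 ≈ 0.011352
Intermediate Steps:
c(m, X) = -14 + m
((11 + 10*0)/57)/c(31, 30) = ((11 + 10*0)/57)/(-14 + 31) = ((11 + 0)*(1/57))/17 = (11*(1/57))*(1/17) = (11/57)*(1/17) = 11/969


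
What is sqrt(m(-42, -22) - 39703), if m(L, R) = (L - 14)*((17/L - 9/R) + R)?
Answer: I*sqrt(41895183)/33 ≈ 196.14*I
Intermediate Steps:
m(L, R) = (-14 + L)*(R - 9/R + 17/L) (m(L, R) = (-14 + L)*((-9/R + 17/L) + R) = (-14 + L)*(R - 9/R + 17/L))
sqrt(m(-42, -22) - 39703) = sqrt((17 - 238/(-42) - 14*(-22) + 126/(-22) - 42*(-22) - 9*(-42)/(-22)) - 39703) = sqrt((17 - 238*(-1/42) + 308 + 126*(-1/22) + 924 - 9*(-42)*(-1/22)) - 39703) = sqrt((17 + 17/3 + 308 - 63/11 + 924 - 189/11) - 39703) = sqrt(40648/33 - 39703) = sqrt(-1269551/33) = I*sqrt(41895183)/33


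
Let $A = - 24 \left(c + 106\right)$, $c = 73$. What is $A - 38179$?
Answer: $-42475$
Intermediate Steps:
$A = -4296$ ($A = - 24 \left(73 + 106\right) = \left(-24\right) 179 = -4296$)
$A - 38179 = -4296 - 38179 = -42475$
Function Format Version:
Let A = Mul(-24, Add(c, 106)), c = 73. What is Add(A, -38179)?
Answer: -42475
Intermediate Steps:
A = -4296 (A = Mul(-24, Add(73, 106)) = Mul(-24, 179) = -4296)
Add(A, -38179) = Add(-4296, -38179) = -42475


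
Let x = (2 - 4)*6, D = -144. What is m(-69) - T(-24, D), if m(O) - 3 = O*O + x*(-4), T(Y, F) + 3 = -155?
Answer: 4970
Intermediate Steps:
T(Y, F) = -158 (T(Y, F) = -3 - 155 = -158)
x = -12 (x = -2*6 = -12)
m(O) = 51 + O² (m(O) = 3 + (O*O - 12*(-4)) = 3 + (O² + 48) = 3 + (48 + O²) = 51 + O²)
m(-69) - T(-24, D) = (51 + (-69)²) - 1*(-158) = (51 + 4761) + 158 = 4812 + 158 = 4970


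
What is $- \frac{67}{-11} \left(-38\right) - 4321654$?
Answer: $- \frac{47540740}{11} \approx -4.3219 \cdot 10^{6}$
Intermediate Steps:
$- \frac{67}{-11} \left(-38\right) - 4321654 = \left(-67\right) \left(- \frac{1}{11}\right) \left(-38\right) - 4321654 = \frac{67}{11} \left(-38\right) - 4321654 = - \frac{2546}{11} - 4321654 = - \frac{47540740}{11}$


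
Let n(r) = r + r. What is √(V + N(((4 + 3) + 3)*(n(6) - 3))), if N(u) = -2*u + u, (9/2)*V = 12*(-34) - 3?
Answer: 4*I*√102/3 ≈ 13.466*I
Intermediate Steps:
n(r) = 2*r
V = -274/3 (V = 2*(12*(-34) - 3)/9 = 2*(-408 - 3)/9 = (2/9)*(-411) = -274/3 ≈ -91.333)
N(u) = -u
√(V + N(((4 + 3) + 3)*(n(6) - 3))) = √(-274/3 - ((4 + 3) + 3)*(2*6 - 3)) = √(-274/3 - (7 + 3)*(12 - 3)) = √(-274/3 - 10*9) = √(-274/3 - 1*90) = √(-274/3 - 90) = √(-544/3) = 4*I*√102/3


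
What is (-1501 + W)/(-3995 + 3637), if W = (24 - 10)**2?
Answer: 1305/358 ≈ 3.6453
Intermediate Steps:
W = 196 (W = 14**2 = 196)
(-1501 + W)/(-3995 + 3637) = (-1501 + 196)/(-3995 + 3637) = -1305/(-358) = -1305*(-1/358) = 1305/358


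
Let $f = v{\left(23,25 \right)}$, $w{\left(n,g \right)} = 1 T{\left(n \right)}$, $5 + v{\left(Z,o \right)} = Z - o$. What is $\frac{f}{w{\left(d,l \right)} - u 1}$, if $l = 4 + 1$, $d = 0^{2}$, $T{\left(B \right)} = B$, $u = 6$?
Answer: $\frac{7}{6} \approx 1.1667$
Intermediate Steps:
$d = 0$
$v{\left(Z,o \right)} = -5 + Z - o$ ($v{\left(Z,o \right)} = -5 + \left(Z - o\right) = -5 + Z - o$)
$l = 5$
$w{\left(n,g \right)} = n$ ($w{\left(n,g \right)} = 1 n = n$)
$f = -7$ ($f = -5 + 23 - 25 = -7$)
$\frac{f}{w{\left(d,l \right)} - u 1} = - \frac{7}{0 - 6 \cdot 1} = - \frac{7}{0 - 6} = - \frac{7}{-6} = \left(-7\right) \left(- \frac{1}{6}\right) = \frac{7}{6}$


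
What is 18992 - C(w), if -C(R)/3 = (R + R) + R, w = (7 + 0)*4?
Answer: 19244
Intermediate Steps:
w = 28 (w = 7*4 = 28)
C(R) = -9*R (C(R) = -3*((R + R) + R) = -3*(2*R + R) = -9*R)
18992 - C(w) = 18992 - (-9)*28 = 18992 - 1*(-252) = 18992 + 252 = 19244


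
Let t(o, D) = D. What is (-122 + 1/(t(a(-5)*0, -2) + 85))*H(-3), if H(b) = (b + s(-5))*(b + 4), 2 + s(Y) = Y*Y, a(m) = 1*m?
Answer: -202500/83 ≈ -2439.8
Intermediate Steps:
a(m) = m
s(Y) = -2 + Y² (s(Y) = -2 + Y*Y = -2 + Y²)
H(b) = (4 + b)*(23 + b) (H(b) = (b + (-2 + (-5)²))*(b + 4) = (b + (-2 + 25))*(4 + b) = (b + 23)*(4 + b) = (23 + b)*(4 + b) = (4 + b)*(23 + b))
(-122 + 1/(t(a(-5)*0, -2) + 85))*H(-3) = (-122 + 1/(-2 + 85))*(92 + (-3)² + 27*(-3)) = (-122 + 1/83)*(92 + 9 - 81) = (-122 + 1/83)*20 = -10125/83*20 = -202500/83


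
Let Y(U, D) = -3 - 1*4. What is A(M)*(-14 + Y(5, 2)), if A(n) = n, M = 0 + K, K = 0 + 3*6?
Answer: -378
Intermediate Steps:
K = 18 (K = 0 + 18 = 18)
M = 18 (M = 0 + 18 = 18)
Y(U, D) = -7 (Y(U, D) = -3 - 4 = -7)
A(M)*(-14 + Y(5, 2)) = 18*(-14 - 7) = 18*(-21) = -378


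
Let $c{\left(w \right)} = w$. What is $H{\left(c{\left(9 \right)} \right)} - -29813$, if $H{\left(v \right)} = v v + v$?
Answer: $29903$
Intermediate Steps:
$H{\left(v \right)} = v + v^{2}$ ($H{\left(v \right)} = v^{2} + v = v + v^{2}$)
$H{\left(c{\left(9 \right)} \right)} - -29813 = 9 \left(1 + 9\right) - -29813 = 9 \cdot 10 + 29813 = 90 + 29813 = 29903$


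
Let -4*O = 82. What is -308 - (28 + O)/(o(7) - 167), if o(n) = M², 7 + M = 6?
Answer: -102241/332 ≈ -307.95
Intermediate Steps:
O = -41/2 (O = -¼*82 = -41/2 ≈ -20.500)
M = -1 (M = -7 + 6 = -1)
o(n) = 1 (o(n) = (-1)² = 1)
-308 - (28 + O)/(o(7) - 167) = -308 - (28 - 41/2)/(1 - 167) = -308 - 15/(2*(-166)) = -308 - 15*(-1)/(2*166) = -308 - 1*(-15/332) = -308 + 15/332 = -102241/332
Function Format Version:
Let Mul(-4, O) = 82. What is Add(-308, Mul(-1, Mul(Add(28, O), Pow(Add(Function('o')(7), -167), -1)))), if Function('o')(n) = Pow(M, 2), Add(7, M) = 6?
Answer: Rational(-102241, 332) ≈ -307.95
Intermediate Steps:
O = Rational(-41, 2) (O = Mul(Rational(-1, 4), 82) = Rational(-41, 2) ≈ -20.500)
M = -1 (M = Add(-7, 6) = -1)
Function('o')(n) = 1 (Function('o')(n) = Pow(-1, 2) = 1)
Add(-308, Mul(-1, Mul(Add(28, O), Pow(Add(Function('o')(7), -167), -1)))) = Add(-308, Mul(-1, Mul(Add(28, Rational(-41, 2)), Pow(Add(1, -167), -1)))) = Add(-308, Mul(-1, Mul(Rational(15, 2), Pow(-166, -1)))) = Add(-308, Mul(-1, Mul(Rational(15, 2), Rational(-1, 166)))) = Add(-308, Mul(-1, Rational(-15, 332))) = Add(-308, Rational(15, 332)) = Rational(-102241, 332)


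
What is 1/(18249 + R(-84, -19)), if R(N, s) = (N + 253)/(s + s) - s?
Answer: 38/694015 ≈ 5.4754e-5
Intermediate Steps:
R(N, s) = -s + (253 + N)/(2*s) (R(N, s) = (253 + N)/((2*s)) - s = (253 + N)*(1/(2*s)) - s = (253 + N)/(2*s) - s = -s + (253 + N)/(2*s))
1/(18249 + R(-84, -19)) = 1/(18249 + (½)*(253 - 84 - 2*(-19)²)/(-19)) = 1/(18249 + (½)*(-1/19)*(253 - 84 - 2*361)) = 1/(18249 + (½)*(-1/19)*(253 - 84 - 722)) = 1/(18249 + (½)*(-1/19)*(-553)) = 1/(18249 + 553/38) = 1/(694015/38) = 38/694015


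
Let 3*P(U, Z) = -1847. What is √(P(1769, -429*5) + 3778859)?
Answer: √34004190/3 ≈ 1943.8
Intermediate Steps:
P(U, Z) = -1847/3 (P(U, Z) = (⅓)*(-1847) = -1847/3)
√(P(1769, -429*5) + 3778859) = √(-1847/3 + 3778859) = √(11334730/3) = √34004190/3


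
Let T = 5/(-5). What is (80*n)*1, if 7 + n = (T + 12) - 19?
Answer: -1200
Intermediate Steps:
T = -1 (T = 5*(-⅕) = -1)
n = -15 (n = -7 + ((-1 + 12) - 19) = -7 + (11 - 19) = -7 - 8 = -15)
(80*n)*1 = (80*(-15))*1 = -1200*1 = -1200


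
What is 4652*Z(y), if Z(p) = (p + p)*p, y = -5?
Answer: 232600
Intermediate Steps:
Z(p) = 2*p**2 (Z(p) = (2*p)*p = 2*p**2)
4652*Z(y) = 4652*(2*(-5)**2) = 4652*(2*25) = 4652*50 = 232600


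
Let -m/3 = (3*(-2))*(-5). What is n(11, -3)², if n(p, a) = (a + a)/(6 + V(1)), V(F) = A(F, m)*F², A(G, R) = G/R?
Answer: 291600/290521 ≈ 1.0037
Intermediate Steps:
m = -90 (m = -3*3*(-2)*(-5) = -(-18)*(-5) = -3*30 = -90)
V(F) = -F³/90 (V(F) = (F/(-90))*F² = (F*(-1/90))*F² = (-F/90)*F² = -F³/90)
n(p, a) = 180*a/539 (n(p, a) = (a + a)/(6 - 1/90*1³) = (2*a)/(6 - 1/90*1) = (2*a)/(6 - 1/90) = (2*a)/(539/90) = (2*a)*(90/539) = 180*a/539)
n(11, -3)² = ((180/539)*(-3))² = (-540/539)² = 291600/290521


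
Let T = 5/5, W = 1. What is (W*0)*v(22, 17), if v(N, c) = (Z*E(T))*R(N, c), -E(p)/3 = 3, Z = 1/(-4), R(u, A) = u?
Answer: 0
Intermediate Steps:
T = 1 (T = 5*(⅕) = 1)
Z = -¼ ≈ -0.25000
E(p) = -9 (E(p) = -3*3 = -9)
v(N, c) = 9*N/4 (v(N, c) = (-¼*(-9))*N = 9*N/4)
(W*0)*v(22, 17) = (1*0)*((9/4)*22) = 0*(99/2) = 0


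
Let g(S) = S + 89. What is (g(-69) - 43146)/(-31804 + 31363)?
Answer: 43126/441 ≈ 97.791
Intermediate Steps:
g(S) = 89 + S
(g(-69) - 43146)/(-31804 + 31363) = ((89 - 69) - 43146)/(-31804 + 31363) = (20 - 43146)/(-441) = -43126*(-1/441) = 43126/441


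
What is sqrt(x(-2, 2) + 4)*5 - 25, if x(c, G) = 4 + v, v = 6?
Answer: -25 + 5*sqrt(14) ≈ -6.2917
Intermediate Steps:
x(c, G) = 10 (x(c, G) = 4 + 6 = 10)
sqrt(x(-2, 2) + 4)*5 - 25 = sqrt(10 + 4)*5 - 25 = sqrt(14)*5 - 25 = 5*sqrt(14) - 25 = -25 + 5*sqrt(14)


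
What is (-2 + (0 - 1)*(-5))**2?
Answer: 9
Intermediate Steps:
(-2 + (0 - 1)*(-5))**2 = (-2 - 1*(-5))**2 = (-2 + 5)**2 = 3**2 = 9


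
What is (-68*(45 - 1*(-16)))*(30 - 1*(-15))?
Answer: -186660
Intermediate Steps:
(-68*(45 - 1*(-16)))*(30 - 1*(-15)) = (-68*(45 + 16))*(30 + 15) = -68*61*45 = -4148*45 = -186660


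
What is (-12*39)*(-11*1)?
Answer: 5148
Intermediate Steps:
(-12*39)*(-11*1) = -468*(-11) = 5148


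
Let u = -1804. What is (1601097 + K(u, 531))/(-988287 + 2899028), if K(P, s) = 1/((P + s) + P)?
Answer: 4926575468/5879350057 ≈ 0.83795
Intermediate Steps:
K(P, s) = 1/(s + 2*P)
(1601097 + K(u, 531))/(-988287 + 2899028) = (1601097 + 1/(531 + 2*(-1804)))/(-988287 + 2899028) = (1601097 + 1/(531 - 3608))/1910741 = (1601097 + 1/(-3077))*(1/1910741) = (1601097 - 1/3077)*(1/1910741) = (4926575468/3077)*(1/1910741) = 4926575468/5879350057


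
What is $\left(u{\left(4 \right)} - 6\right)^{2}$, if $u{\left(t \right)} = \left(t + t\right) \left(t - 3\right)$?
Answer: $4$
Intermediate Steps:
$u{\left(t \right)} = 2 t \left(-3 + t\right)$
$\left(u{\left(4 \right)} - 6\right)^{2} = \left(2 \cdot 4 \left(-3 + 4\right) - 6\right)^{2} = \left(2 \cdot 4 \cdot 1 - 6\right)^{2} = \left(8 - 6\right)^{2} = 2^{2} = 4$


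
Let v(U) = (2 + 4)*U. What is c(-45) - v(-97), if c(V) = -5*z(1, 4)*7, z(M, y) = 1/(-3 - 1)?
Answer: 2363/4 ≈ 590.75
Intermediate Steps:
v(U) = 6*U
z(M, y) = -1/4 (z(M, y) = 1/(-4) = -1/4)
c(V) = 35/4 (c(V) = -5*(-1/4)*7 = (5/4)*7 = 35/4)
c(-45) - v(-97) = 35/4 - 6*(-97) = 35/4 - 1*(-582) = 35/4 + 582 = 2363/4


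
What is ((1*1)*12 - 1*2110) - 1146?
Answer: -3244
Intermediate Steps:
((1*1)*12 - 1*2110) - 1146 = (1*12 - 2110) - 1146 = (12 - 2110) - 1146 = -2098 - 1146 = -3244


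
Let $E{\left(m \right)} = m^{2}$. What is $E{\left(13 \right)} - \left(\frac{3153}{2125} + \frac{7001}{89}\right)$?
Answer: $\frac{16804383}{189125} \approx 88.853$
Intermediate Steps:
$E{\left(13 \right)} - \left(\frac{3153}{2125} + \frac{7001}{89}\right) = 13^{2} - \left(\frac{3153}{2125} + \frac{7001}{89}\right) = 169 - \frac{15157742}{189125} = \frac{16804383}{189125}$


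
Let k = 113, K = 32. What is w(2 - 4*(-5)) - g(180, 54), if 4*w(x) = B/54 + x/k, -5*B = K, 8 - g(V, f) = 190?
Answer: 5553401/30510 ≈ 182.02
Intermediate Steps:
g(V, f) = -182 (g(V, f) = 8 - 1*190 = 8 - 190 = -182)
B = -32/5 (B = -⅕*32 = -32/5 ≈ -6.4000)
w(x) = -4/135 + x/452 (w(x) = (-32/5/54 + x/113)/4 = (-32/5*1/54 + x*(1/113))/4 = (-16/135 + x/113)/4 = -4/135 + x/452)
w(2 - 4*(-5)) - g(180, 54) = (-4/135 + (2 - 4*(-5))/452) - 1*(-182) = (-4/135 + (2 + 20)/452) + 182 = (-4/135 + (1/452)*22) + 182 = (-4/135 + 11/226) + 182 = 581/30510 + 182 = 5553401/30510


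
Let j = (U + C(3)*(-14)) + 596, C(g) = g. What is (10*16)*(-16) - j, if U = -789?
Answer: -2325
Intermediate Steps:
j = -235 (j = (-789 + 3*(-14)) + 596 = (-789 - 42) + 596 = -831 + 596 = -235)
(10*16)*(-16) - j = (10*16)*(-16) - 1*(-235) = 160*(-16) + 235 = -2560 + 235 = -2325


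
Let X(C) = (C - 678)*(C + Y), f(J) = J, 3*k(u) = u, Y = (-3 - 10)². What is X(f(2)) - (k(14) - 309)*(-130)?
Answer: -465478/3 ≈ -1.5516e+5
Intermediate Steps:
Y = 169 (Y = (-13)² = 169)
k(u) = u/3
X(C) = (-678 + C)*(169 + C) (X(C) = (C - 678)*(C + 169) = (-678 + C)*(169 + C))
X(f(2)) - (k(14) - 309)*(-130) = (-114582 + 2² - 509*2) - ((⅓)*14 - 309)*(-130) = (-114582 + 4 - 1018) - (14/3 - 309)*(-130) = -115596 - (-913)*(-130)/3 = -115596 - 1*118690/3 = -115596 - 118690/3 = -465478/3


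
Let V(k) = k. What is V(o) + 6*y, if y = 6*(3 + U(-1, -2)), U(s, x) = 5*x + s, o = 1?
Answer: -287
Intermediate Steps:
U(s, x) = s + 5*x
y = -48 (y = 6*(3 + (-1 + 5*(-2))) = 6*(3 + (-1 - 10)) = 6*(3 - 11) = 6*(-8) = -48)
V(o) + 6*y = 1 + 6*(-48) = 1 - 288 = -287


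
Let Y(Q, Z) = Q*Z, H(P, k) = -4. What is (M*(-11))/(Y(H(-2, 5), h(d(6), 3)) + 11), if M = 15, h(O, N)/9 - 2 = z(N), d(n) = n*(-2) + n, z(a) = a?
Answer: 165/169 ≈ 0.97633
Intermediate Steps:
d(n) = -n (d(n) = -2*n + n = -n)
h(O, N) = 18 + 9*N
(M*(-11))/(Y(H(-2, 5), h(d(6), 3)) + 11) = (15*(-11))/(-4*(18 + 9*3) + 11) = -165/(-4*(18 + 27) + 11) = -165/(-4*45 + 11) = -165/(-180 + 11) = -165/(-169) = -165*(-1/169) = 165/169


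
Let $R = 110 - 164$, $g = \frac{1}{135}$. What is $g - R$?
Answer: $\frac{7291}{135} \approx 54.007$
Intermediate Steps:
$g = \frac{1}{135} \approx 0.0074074$
$R = -54$
$g - R = \frac{1}{135} - -54 = \frac{1}{135} + 54 = \frac{7291}{135}$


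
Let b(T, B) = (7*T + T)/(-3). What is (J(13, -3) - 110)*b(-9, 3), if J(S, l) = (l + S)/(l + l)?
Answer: -2680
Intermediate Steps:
J(S, l) = (S + l)/(2*l) (J(S, l) = (S + l)/((2*l)) = (S + l)*(1/(2*l)) = (S + l)/(2*l))
b(T, B) = -8*T/3 (b(T, B) = (8*T)*(-⅓) = -8*T/3)
(J(13, -3) - 110)*b(-9, 3) = ((½)*(13 - 3)/(-3) - 110)*(-8/3*(-9)) = ((½)*(-⅓)*10 - 110)*24 = (-5/3 - 110)*24 = -335/3*24 = -2680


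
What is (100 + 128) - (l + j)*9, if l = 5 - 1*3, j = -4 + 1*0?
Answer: 246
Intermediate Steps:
j = -4 (j = -4 + 0 = -4)
l = 2 (l = 5 - 3 = 2)
(100 + 128) - (l + j)*9 = (100 + 128) - (2 - 4)*9 = 228 - (-2)*9 = 228 - 1*(-18) = 228 + 18 = 246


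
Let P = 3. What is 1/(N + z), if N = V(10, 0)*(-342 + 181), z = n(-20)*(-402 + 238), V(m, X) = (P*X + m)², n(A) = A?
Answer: -1/12820 ≈ -7.8003e-5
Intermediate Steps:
V(m, X) = (m + 3*X)² (V(m, X) = (3*X + m)² = (m + 3*X)²)
z = 3280 (z = -20*(-402 + 238) = -20*(-164) = 3280)
N = -16100 (N = (10 + 3*0)²*(-342 + 181) = (10 + 0)²*(-161) = 10²*(-161) = 100*(-161) = -16100)
1/(N + z) = 1/(-16100 + 3280) = 1/(-12820) = -1/12820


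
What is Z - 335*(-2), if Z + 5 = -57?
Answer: 608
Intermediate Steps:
Z = -62 (Z = -5 - 57 = -62)
Z - 335*(-2) = -62 - 335*(-2) = -62 - 67*(-10) = -62 + 670 = 608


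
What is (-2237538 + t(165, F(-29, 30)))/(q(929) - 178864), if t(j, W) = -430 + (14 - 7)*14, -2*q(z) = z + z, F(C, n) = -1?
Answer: 2237870/179793 ≈ 12.447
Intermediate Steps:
q(z) = -z (q(z) = -(z + z)/2 = -z)
t(j, W) = -332 (t(j, W) = -430 + 7*14 = -430 + 98 = -332)
(-2237538 + t(165, F(-29, 30)))/(q(929) - 178864) = (-2237538 - 332)/(-1*929 - 178864) = -2237870/(-929 - 178864) = -2237870/(-179793) = -2237870*(-1/179793) = 2237870/179793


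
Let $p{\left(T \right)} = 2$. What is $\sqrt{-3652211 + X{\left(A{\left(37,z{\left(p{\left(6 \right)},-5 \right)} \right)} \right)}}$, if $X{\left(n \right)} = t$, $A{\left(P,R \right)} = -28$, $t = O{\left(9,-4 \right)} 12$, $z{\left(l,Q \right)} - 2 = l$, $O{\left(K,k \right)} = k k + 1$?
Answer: $i \sqrt{3652007} \approx 1911.0 i$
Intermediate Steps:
$O{\left(K,k \right)} = 1 + k^{2}$ ($O{\left(K,k \right)} = k^{2} + 1 = 1 + k^{2}$)
$z{\left(l,Q \right)} = 2 + l$
$t = 204$ ($t = \left(1 + \left(-4\right)^{2}\right) 12 = \left(1 + 16\right) 12 = 17 \cdot 12 = 204$)
$X{\left(n \right)} = 204$
$\sqrt{-3652211 + X{\left(A{\left(37,z{\left(p{\left(6 \right)},-5 \right)} \right)} \right)}} = \sqrt{-3652211 + 204} = \sqrt{-3652007} = i \sqrt{3652007}$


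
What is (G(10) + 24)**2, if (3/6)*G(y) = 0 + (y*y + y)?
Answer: 59536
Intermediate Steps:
G(y) = 2*y + 2*y**2 (G(y) = 2*(0 + (y*y + y)) = 2*(0 + (y**2 + y)) = 2*(0 + (y + y**2)) = 2*(y + y**2) = 2*y + 2*y**2)
(G(10) + 24)**2 = (2*10*(1 + 10) + 24)**2 = (2*10*11 + 24)**2 = (220 + 24)**2 = 244**2 = 59536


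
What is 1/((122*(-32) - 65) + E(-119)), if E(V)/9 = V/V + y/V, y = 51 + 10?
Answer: -119/471789 ≈ -0.00025223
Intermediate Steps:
y = 61
E(V) = 9 + 549/V (E(V) = 9*(V/V + 61/V) = 9*(1 + 61/V) = 9 + 549/V)
1/((122*(-32) - 65) + E(-119)) = 1/((122*(-32) - 65) + (9 + 549/(-119))) = 1/((-3904 - 65) + (9 + 549*(-1/119))) = 1/(-3969 + (9 - 549/119)) = 1/(-3969 + 522/119) = 1/(-471789/119) = -119/471789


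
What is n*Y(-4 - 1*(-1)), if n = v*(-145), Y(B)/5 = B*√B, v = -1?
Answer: -2175*I*√3 ≈ -3767.2*I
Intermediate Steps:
Y(B) = 5*B^(3/2) (Y(B) = 5*(B*√B) = 5*B^(3/2))
n = 145 (n = -1*(-145) = 145)
n*Y(-4 - 1*(-1)) = 145*(5*(-4 - 1*(-1))^(3/2)) = 145*(5*(-4 + 1)^(3/2)) = 145*(5*(-3)^(3/2)) = 145*(5*(-3*I*√3)) = 145*(-15*I*√3) = -2175*I*√3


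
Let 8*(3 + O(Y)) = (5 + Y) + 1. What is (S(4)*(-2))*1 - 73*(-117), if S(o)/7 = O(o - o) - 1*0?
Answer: 17145/2 ≈ 8572.5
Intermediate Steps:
O(Y) = -9/4 + Y/8 (O(Y) = -3 + ((5 + Y) + 1)/8 = -3 + (6 + Y)/8 = -3 + (3/4 + Y/8) = -9/4 + Y/8)
S(o) = -63/4 (S(o) = 7*((-9/4 + (o - o)/8) - 1*0) = 7*((-9/4 + (1/8)*0) + 0) = 7*((-9/4 + 0) + 0) = 7*(-9/4 + 0) = 7*(-9/4) = -63/4)
(S(4)*(-2))*1 - 73*(-117) = -63/4*(-2)*1 - 73*(-117) = (63/2)*1 + 8541 = 63/2 + 8541 = 17145/2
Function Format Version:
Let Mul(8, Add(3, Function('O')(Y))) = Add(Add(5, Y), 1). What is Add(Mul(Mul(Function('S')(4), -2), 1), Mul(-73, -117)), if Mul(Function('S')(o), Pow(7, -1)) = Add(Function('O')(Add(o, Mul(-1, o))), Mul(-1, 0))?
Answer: Rational(17145, 2) ≈ 8572.5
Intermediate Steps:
Function('O')(Y) = Add(Rational(-9, 4), Mul(Rational(1, 8), Y)) (Function('O')(Y) = Add(-3, Mul(Rational(1, 8), Add(Add(5, Y), 1))) = Add(-3, Mul(Rational(1, 8), Add(6, Y))) = Add(-3, Add(Rational(3, 4), Mul(Rational(1, 8), Y))) = Add(Rational(-9, 4), Mul(Rational(1, 8), Y)))
Function('S')(o) = Rational(-63, 4) (Function('S')(o) = Mul(7, Add(Add(Rational(-9, 4), Mul(Rational(1, 8), Add(o, Mul(-1, o)))), Mul(-1, 0))) = Mul(7, Add(Add(Rational(-9, 4), Mul(Rational(1, 8), 0)), 0)) = Mul(7, Add(Add(Rational(-9, 4), 0), 0)) = Mul(7, Add(Rational(-9, 4), 0)) = Mul(7, Rational(-9, 4)) = Rational(-63, 4))
Add(Mul(Mul(Function('S')(4), -2), 1), Mul(-73, -117)) = Add(Mul(Mul(Rational(-63, 4), -2), 1), Mul(-73, -117)) = Add(Mul(Rational(63, 2), 1), 8541) = Add(Rational(63, 2), 8541) = Rational(17145, 2)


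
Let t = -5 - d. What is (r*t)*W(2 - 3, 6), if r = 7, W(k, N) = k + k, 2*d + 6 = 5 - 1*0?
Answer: 63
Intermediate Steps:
d = -½ (d = -3 + (5 - 1*0)/2 = -3 + (5 + 0)/2 = -3 + (½)*5 = -3 + 5/2 = -½ ≈ -0.50000)
W(k, N) = 2*k
t = -9/2 (t = -5 - 1*(-½) = -5 + ½ = -9/2 ≈ -4.5000)
(r*t)*W(2 - 3, 6) = (7*(-9/2))*(2*(2 - 3)) = -63*(-1) = -63/2*(-2) = 63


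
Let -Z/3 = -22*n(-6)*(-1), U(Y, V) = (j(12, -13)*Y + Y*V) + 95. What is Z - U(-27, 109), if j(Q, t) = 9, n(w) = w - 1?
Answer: 3553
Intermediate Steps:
n(w) = -1 + w
U(Y, V) = 95 + 9*Y + V*Y (U(Y, V) = (9*Y + Y*V) + 95 = (9*Y + V*Y) + 95 = 95 + 9*Y + V*Y)
Z = 462 (Z = -3*(-22*(-1 - 6))*(-1) = -3*(-22*(-7))*(-1) = -462*(-1) = -3*(-154) = 462)
Z - U(-27, 109) = 462 - (95 + 9*(-27) + 109*(-27)) = 462 - (95 - 243 - 2943) = 462 - 1*(-3091) = 462 + 3091 = 3553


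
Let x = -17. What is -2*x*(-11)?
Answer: -374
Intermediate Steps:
-2*x*(-11) = -2*(-17)*(-11) = 34*(-11) = -374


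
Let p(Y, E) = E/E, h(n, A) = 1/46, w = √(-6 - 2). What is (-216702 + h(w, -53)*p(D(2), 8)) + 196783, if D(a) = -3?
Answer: -916273/46 ≈ -19919.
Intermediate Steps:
w = 2*I*√2 (w = √(-8) = 2*I*√2 ≈ 2.8284*I)
h(n, A) = 1/46
p(Y, E) = 1
(-216702 + h(w, -53)*p(D(2), 8)) + 196783 = (-216702 + (1/46)*1) + 196783 = (-216702 + 1/46) + 196783 = -9968291/46 + 196783 = -916273/46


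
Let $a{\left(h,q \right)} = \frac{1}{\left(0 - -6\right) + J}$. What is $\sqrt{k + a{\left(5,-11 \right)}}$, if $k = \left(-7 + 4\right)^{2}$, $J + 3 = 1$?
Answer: $\frac{\sqrt{37}}{2} \approx 3.0414$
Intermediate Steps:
$J = -2$ ($J = -3 + 1 = -2$)
$k = 9$ ($k = \left(-3\right)^{2} = 9$)
$a{\left(h,q \right)} = \frac{1}{4}$ ($a{\left(h,q \right)} = \frac{1}{\left(0 - -6\right) - 2} = \frac{1}{\left(0 + 6\right) - 2} = \frac{1}{6 - 2} = \frac{1}{4}$)
$\sqrt{k + a{\left(5,-11 \right)}} = \sqrt{9 + \frac{1}{4}} = \sqrt{\frac{37}{4}} = \frac{\sqrt{37}}{2}$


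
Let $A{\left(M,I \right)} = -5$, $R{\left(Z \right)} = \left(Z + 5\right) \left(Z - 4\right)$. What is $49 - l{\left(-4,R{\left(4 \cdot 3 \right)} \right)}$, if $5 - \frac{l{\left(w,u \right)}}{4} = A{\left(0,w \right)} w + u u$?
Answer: $74093$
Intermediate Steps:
$R{\left(Z \right)} = \left(-4 + Z\right) \left(5 + Z\right)$ ($R{\left(Z \right)} = \left(5 + Z\right) \left(-4 + Z\right) = \left(-4 + Z\right) \left(5 + Z\right)$)
$l{\left(w,u \right)} = 20 - 4 u^{2} + 20 w$ ($l{\left(w,u \right)} = 20 - 4 \left(- 5 w + u u\right) = 20 - 4 \left(- 5 w + u^{2}\right) = 20 - 4 \left(u^{2} - 5 w\right) = 20 - \left(- 20 w + 4 u^{2}\right) = 20 - 4 u^{2} + 20 w$)
$49 - l{\left(-4,R{\left(4 \cdot 3 \right)} \right)} = 49 - \left(20 - 4 \left(-20 + 4 \cdot 3 + \left(4 \cdot 3\right)^{2}\right)^{2} + 20 \left(-4\right)\right) = 49 - \left(20 - 4 \left(-20 + 12 + 12^{2}\right)^{2} - 80\right) = 49 - \left(20 - 4 \left(-20 + 12 + 144\right)^{2} - 80\right) = 49 - \left(20 - 4 \cdot 136^{2} - 80\right) = 49 - \left(20 - 73984 - 80\right) = 49 - -74044 = 49 + 74044 = 74093$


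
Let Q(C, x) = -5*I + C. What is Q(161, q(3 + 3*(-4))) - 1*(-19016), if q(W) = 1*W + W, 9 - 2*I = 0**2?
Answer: 38309/2 ≈ 19155.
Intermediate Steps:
I = 9/2 (I = 9/2 - 1/2*0**2 = 9/2 - 1/2*0 = 9/2 + 0 = 9/2 ≈ 4.5000)
q(W) = 2*W (q(W) = W + W = 2*W)
Q(C, x) = -45/2 + C (Q(C, x) = -5*9/2 + C = -45/2 + C)
Q(161, q(3 + 3*(-4))) - 1*(-19016) = (-45/2 + 161) - 1*(-19016) = 277/2 + 19016 = 38309/2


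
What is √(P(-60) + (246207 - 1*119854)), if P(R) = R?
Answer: 17*√437 ≈ 355.38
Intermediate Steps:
√(P(-60) + (246207 - 1*119854)) = √(-60 + (246207 - 1*119854)) = √(-60 + (246207 - 119854)) = √(-60 + 126353) = √126293 = 17*√437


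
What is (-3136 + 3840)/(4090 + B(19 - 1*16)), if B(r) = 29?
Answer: 704/4119 ≈ 0.17092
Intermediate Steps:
(-3136 + 3840)/(4090 + B(19 - 1*16)) = (-3136 + 3840)/(4090 + 29) = 704/4119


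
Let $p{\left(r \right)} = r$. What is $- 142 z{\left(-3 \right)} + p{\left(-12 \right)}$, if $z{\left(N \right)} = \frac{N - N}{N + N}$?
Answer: $-12$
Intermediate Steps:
$z{\left(N \right)} = 0$ ($z{\left(N \right)} = \frac{0}{2 N} = 0 \frac{1}{2 N} = 0$)
$- 142 z{\left(-3 \right)} + p{\left(-12 \right)} = \left(-142\right) 0 - 12 = 0 - 12 = -12$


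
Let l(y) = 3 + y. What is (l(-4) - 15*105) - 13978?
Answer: -15554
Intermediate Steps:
(l(-4) - 15*105) - 13978 = ((3 - 4) - 15*105) - 13978 = (-1 - 1575) - 13978 = -1576 - 13978 = -15554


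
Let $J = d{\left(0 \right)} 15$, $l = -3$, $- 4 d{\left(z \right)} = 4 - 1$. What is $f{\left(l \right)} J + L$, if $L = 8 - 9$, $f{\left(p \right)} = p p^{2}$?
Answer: $\frac{1211}{4} \approx 302.75$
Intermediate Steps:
$d{\left(z \right)} = - \frac{3}{4}$ ($d{\left(z \right)} = - \frac{4 - 1}{4} = \left(- \frac{1}{4}\right) 3 = - \frac{3}{4}$)
$f{\left(p \right)} = p^{3}$
$L = -1$ ($L = 8 - 9 = -1$)
$J = - \frac{45}{4}$ ($J = \left(- \frac{3}{4}\right) 15 = - \frac{45}{4} \approx -11.25$)
$f{\left(l \right)} J + L = \left(-3\right)^{3} \left(- \frac{45}{4}\right) - 1 = \left(-27\right) \left(- \frac{45}{4}\right) - 1 = \frac{1215}{4} - 1 = \frac{1211}{4}$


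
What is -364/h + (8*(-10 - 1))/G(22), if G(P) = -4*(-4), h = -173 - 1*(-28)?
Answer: -867/290 ≈ -2.9897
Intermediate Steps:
h = -145 (h = -173 + 28 = -145)
G(P) = 16
-364/h + (8*(-10 - 1))/G(22) = -364/(-145) + (8*(-10 - 1))/16 = -364*(-1/145) + (8*(-11))*(1/16) = 364/145 - 88*1/16 = 364/145 - 11/2 = -867/290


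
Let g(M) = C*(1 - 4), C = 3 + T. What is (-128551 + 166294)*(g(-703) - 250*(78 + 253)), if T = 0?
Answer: -3123572937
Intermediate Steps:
C = 3 (C = 3 + 0 = 3)
g(M) = -9 (g(M) = 3*(1 - 4) = 3*(-3) = -9)
(-128551 + 166294)*(g(-703) - 250*(78 + 253)) = (-128551 + 166294)*(-9 - 250*(78 + 253)) = 37743*(-9 - 250*331) = 37743*(-9 - 82750) = 37743*(-82759) = -3123572937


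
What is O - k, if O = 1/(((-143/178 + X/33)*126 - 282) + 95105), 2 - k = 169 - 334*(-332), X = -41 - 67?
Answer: 10253587545249/92328914 ≈ 1.1106e+5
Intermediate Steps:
X = -108
k = -111055 (k = 2 - (169 - 334*(-332)) = 2 - (169 + 110888) = 2 - 1*111057 = 2 - 111057 = -111055)
O = 979/92328914 (O = 1/(((-143/178 - 108/33)*126 - 282) + 95105) = 1/(((-143*1/178 - 108*1/33)*126 - 282) + 95105) = 1/(((-143/178 - 36/11)*126 - 282) + 95105) = 1/((-7981/1958*126 - 282) + 95105) = 1/((-502803/979 - 282) + 95105) = 1/(-778881/979 + 95105) = 1/(92328914/979) = 979/92328914 ≈ 1.0603e-5)
O - k = 979/92328914 - 1*(-111055) = 979/92328914 + 111055 = 10253587545249/92328914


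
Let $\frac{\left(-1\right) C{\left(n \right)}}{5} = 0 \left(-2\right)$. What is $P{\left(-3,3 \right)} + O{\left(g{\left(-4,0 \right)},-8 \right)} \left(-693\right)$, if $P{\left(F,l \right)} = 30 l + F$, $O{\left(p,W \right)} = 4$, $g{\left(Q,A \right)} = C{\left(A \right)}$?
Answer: $-2685$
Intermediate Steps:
$C{\left(n \right)} = 0$ ($C{\left(n \right)} = - 5 \cdot 0 \left(-2\right) = \left(-5\right) 0 = 0$)
$g{\left(Q,A \right)} = 0$
$P{\left(F,l \right)} = F + 30 l$
$P{\left(-3,3 \right)} + O{\left(g{\left(-4,0 \right)},-8 \right)} \left(-693\right) = \left(-3 + 30 \cdot 3\right) + 4 \left(-693\right) = \left(-3 + 90\right) - 2772 = 87 - 2772 = -2685$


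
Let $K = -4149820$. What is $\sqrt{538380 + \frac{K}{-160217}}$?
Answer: $\frac{2 \sqrt{3455150832671690}}{160217} \approx 733.76$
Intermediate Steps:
$\sqrt{538380 + \frac{K}{-160217}} = \sqrt{538380 - \frac{4149820}{-160217}} = \sqrt{538380 - - \frac{4149820}{160217}} = \sqrt{538380 + \frac{4149820}{160217}} = \sqrt{\frac{86261778280}{160217}} = \frac{2 \sqrt{3455150832671690}}{160217}$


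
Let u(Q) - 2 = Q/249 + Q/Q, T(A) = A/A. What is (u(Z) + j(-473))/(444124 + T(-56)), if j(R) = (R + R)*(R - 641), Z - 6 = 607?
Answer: 262408516/110587125 ≈ 2.3729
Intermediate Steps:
Z = 613 (Z = 6 + 607 = 613)
T(A) = 1
j(R) = 2*R*(-641 + R) (j(R) = (2*R)*(-641 + R) = 2*R*(-641 + R))
u(Q) = 3 + Q/249 (u(Q) = 2 + (Q/249 + Q/Q) = 2 + (Q*(1/249) + 1) = 2 + (Q/249 + 1) = 2 + (1 + Q/249) = 3 + Q/249)
(u(Z) + j(-473))/(444124 + T(-56)) = ((3 + (1/249)*613) + 2*(-473)*(-641 - 473))/(444124 + 1) = ((3 + 613/249) + 2*(-473)*(-1114))/444125 = (1360/249 + 1053844)*(1/444125) = (262408516/249)*(1/444125) = 262408516/110587125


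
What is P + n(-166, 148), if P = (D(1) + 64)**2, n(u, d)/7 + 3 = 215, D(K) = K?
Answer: 5709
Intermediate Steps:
n(u, d) = 1484 (n(u, d) = -21 + 7*215 = -21 + 1505 = 1484)
P = 4225 (P = (1 + 64)**2 = 65**2 = 4225)
P + n(-166, 148) = 4225 + 1484 = 5709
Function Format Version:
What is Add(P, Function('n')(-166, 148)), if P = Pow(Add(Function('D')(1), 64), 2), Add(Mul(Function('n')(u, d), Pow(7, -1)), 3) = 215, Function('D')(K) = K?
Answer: 5709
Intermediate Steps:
Function('n')(u, d) = 1484 (Function('n')(u, d) = Add(-21, Mul(7, 215)) = Add(-21, 1505) = 1484)
P = 4225 (P = Pow(Add(1, 64), 2) = Pow(65, 2) = 4225)
Add(P, Function('n')(-166, 148)) = Add(4225, 1484) = 5709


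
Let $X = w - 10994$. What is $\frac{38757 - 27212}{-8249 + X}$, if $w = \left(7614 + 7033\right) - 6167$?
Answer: $- \frac{11545}{10763} \approx -1.0727$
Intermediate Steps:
$w = 8480$ ($w = 14647 - 6167 = 8480$)
$X = -2514$ ($X = 8480 - 10994 = -2514$)
$\frac{38757 - 27212}{-8249 + X} = \frac{38757 - 27212}{-8249 - 2514} = \frac{11545}{-10763} = 11545 \left(- \frac{1}{10763}\right) = - \frac{11545}{10763}$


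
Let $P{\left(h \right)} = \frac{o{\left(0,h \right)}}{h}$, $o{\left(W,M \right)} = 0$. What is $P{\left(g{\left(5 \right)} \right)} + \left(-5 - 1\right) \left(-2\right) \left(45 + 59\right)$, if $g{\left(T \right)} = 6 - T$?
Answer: $1248$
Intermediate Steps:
$P{\left(h \right)} = 0$ ($P{\left(h \right)} = \frac{0}{h} = 0$)
$P{\left(g{\left(5 \right)} \right)} + \left(-5 - 1\right) \left(-2\right) \left(45 + 59\right) = 0 + \left(-5 - 1\right) \left(-2\right) \left(45 + 59\right) = 0 + \left(-6\right) \left(-2\right) 104 = 0 + 12 \cdot 104 = 0 + 1248 = 1248$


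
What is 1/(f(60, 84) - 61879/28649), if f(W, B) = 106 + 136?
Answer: 28649/6871179 ≈ 0.0041694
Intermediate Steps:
f(W, B) = 242
1/(f(60, 84) - 61879/28649) = 1/(242 - 61879/28649) = 1/(6871179/28649) = 28649/6871179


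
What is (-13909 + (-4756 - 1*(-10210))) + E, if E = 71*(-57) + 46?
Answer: -12456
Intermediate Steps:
E = -4001 (E = -4047 + 46 = -4001)
(-13909 + (-4756 - 1*(-10210))) + E = (-13909 + (-4756 - 1*(-10210))) - 4001 = (-13909 + (-4756 + 10210)) - 4001 = (-13909 + 5454) - 4001 = -8455 - 4001 = -12456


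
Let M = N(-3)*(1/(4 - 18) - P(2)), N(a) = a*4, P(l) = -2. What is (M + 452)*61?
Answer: 183122/7 ≈ 26160.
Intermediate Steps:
N(a) = 4*a
M = -162/7 (M = (4*(-3))*(1/(4 - 18) - 1*(-2)) = -12*(1/(-14) + 2) = -12*(-1/14 + 2) = -12*27/14 = -162/7 ≈ -23.143)
(M + 452)*61 = (-162/7 + 452)*61 = (3002/7)*61 = 183122/7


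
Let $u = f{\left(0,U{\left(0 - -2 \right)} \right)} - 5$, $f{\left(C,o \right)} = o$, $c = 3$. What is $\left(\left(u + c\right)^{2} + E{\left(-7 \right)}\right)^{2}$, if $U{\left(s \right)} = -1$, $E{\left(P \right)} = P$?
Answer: $4$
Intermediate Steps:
$u = -6$ ($u = -1 - 5 = -6$)
$\left(\left(u + c\right)^{2} + E{\left(-7 \right)}\right)^{2} = \left(\left(-6 + 3\right)^{2} - 7\right)^{2} = \left(\left(-3\right)^{2} - 7\right)^{2} = \left(9 - 7\right)^{2} = 2^{2} = 4$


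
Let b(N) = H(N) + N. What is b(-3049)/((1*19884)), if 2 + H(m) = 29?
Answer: -1511/9942 ≈ -0.15198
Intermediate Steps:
H(m) = 27 (H(m) = -2 + 29 = 27)
b(N) = 27 + N
b(-3049)/((1*19884)) = (27 - 3049)/((1*19884)) = -3022/19884 = -3022*1/19884 = -1511/9942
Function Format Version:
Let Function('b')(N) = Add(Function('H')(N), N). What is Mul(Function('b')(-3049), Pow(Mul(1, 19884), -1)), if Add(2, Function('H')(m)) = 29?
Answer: Rational(-1511, 9942) ≈ -0.15198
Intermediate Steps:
Function('H')(m) = 27 (Function('H')(m) = Add(-2, 29) = 27)
Function('b')(N) = Add(27, N)
Mul(Function('b')(-3049), Pow(Mul(1, 19884), -1)) = Mul(Add(27, -3049), Pow(Mul(1, 19884), -1)) = Mul(-3022, Pow(19884, -1)) = Mul(-3022, Rational(1, 19884)) = Rational(-1511, 9942)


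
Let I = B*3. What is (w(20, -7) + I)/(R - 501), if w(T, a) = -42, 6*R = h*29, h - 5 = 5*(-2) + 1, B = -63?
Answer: 99/223 ≈ 0.44395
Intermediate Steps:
h = -4 (h = 5 + (5*(-2) + 1) = 5 + (-10 + 1) = 5 - 9 = -4)
R = -58/3 (R = (-4*29)/6 = (1/6)*(-116) = -58/3 ≈ -19.333)
I = -189 (I = -63*3 = -189)
(w(20, -7) + I)/(R - 501) = (-42 - 189)/(-58/3 - 501) = -231/(-1561/3) = -231*(-3/1561) = 99/223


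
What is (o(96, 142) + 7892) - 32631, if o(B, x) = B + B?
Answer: -24547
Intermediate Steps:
o(B, x) = 2*B
(o(96, 142) + 7892) - 32631 = (2*96 + 7892) - 32631 = (192 + 7892) - 32631 = 8084 - 32631 = -24547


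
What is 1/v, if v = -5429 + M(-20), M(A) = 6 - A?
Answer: -1/5403 ≈ -0.00018508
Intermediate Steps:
v = -5403 (v = -5429 + (6 - 1*(-20)) = -5429 + (6 + 20) = -5429 + 26 = -5403)
1/v = 1/(-5403) = -1/5403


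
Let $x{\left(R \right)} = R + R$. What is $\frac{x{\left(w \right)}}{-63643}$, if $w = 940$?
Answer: $- \frac{1880}{63643} \approx -0.02954$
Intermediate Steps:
$x{\left(R \right)} = 2 R$
$\frac{x{\left(w \right)}}{-63643} = \frac{2 \cdot 940}{-63643} = 1880 \left(- \frac{1}{63643}\right) = - \frac{1880}{63643}$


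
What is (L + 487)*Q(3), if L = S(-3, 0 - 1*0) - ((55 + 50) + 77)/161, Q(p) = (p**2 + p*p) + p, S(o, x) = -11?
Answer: 229362/23 ≈ 9972.3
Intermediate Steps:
Q(p) = p + 2*p**2 (Q(p) = (p**2 + p**2) + p = 2*p**2 + p = p + 2*p**2)
L = -279/23 (L = -11 - ((55 + 50) + 77)/161 = -11 - (105 + 77)/161 = -11 - 182/161 = -11 - 1*26/23 = -11 - 26/23 = -279/23 ≈ -12.130)
(L + 487)*Q(3) = (-279/23 + 487)*(3*(1 + 2*3)) = 10922*(3*(1 + 6))/23 = 10922*(3*7)/23 = (10922/23)*21 = 229362/23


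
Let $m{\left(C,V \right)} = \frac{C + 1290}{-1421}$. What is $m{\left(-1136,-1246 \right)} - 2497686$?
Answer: $- \frac{507030280}{203} \approx -2.4977 \cdot 10^{6}$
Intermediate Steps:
$m{\left(C,V \right)} = - \frac{1290}{1421} - \frac{C}{1421}$ ($m{\left(C,V \right)} = \left(1290 + C\right) \left(- \frac{1}{1421}\right) = - \frac{1290}{1421} - \frac{C}{1421}$)
$m{\left(-1136,-1246 \right)} - 2497686 = \left(- \frac{1290}{1421} - - \frac{1136}{1421}\right) - 2497686 = \left(- \frac{1290}{1421} + \frac{1136}{1421}\right) - 2497686 = - \frac{22}{203} - 2497686 = - \frac{507030280}{203}$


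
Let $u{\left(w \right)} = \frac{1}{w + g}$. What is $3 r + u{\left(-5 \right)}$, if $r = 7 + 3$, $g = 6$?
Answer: $31$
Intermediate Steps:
$u{\left(w \right)} = \frac{1}{6 + w}$ ($u{\left(w \right)} = \frac{1}{w + 6} = \frac{1}{6 + w}$)
$r = 10$
$3 r + u{\left(-5 \right)} = 3 \cdot 10 + \frac{1}{6 - 5} = 30 + 1^{-1} = 30 + 1 = 31$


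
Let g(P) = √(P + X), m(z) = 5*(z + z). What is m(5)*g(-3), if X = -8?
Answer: 50*I*√11 ≈ 165.83*I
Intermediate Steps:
m(z) = 10*z (m(z) = 5*(2*z) = 10*z)
g(P) = √(-8 + P) (g(P) = √(P - 8) = √(-8 + P))
m(5)*g(-3) = (10*5)*√(-8 - 3) = 50*√(-11) = 50*(I*√11) = 50*I*√11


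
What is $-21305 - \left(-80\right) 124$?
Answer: $-11385$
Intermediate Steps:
$-21305 - \left(-80\right) 124 = -21305 - -9920 = -21305 + 9920 = -11385$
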